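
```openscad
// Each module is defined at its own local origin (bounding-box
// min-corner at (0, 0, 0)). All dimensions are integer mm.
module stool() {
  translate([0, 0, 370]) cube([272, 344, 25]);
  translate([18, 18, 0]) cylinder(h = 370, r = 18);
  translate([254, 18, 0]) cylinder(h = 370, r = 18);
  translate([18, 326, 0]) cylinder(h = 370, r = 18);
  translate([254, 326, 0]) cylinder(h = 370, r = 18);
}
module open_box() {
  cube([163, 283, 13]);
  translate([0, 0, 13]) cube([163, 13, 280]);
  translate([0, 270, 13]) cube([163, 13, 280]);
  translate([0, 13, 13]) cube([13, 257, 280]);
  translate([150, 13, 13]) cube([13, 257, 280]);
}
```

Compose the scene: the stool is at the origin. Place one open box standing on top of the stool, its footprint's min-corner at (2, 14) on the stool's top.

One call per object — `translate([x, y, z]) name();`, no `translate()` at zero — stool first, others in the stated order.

stool();
translate([2, 14, 395]) open_box();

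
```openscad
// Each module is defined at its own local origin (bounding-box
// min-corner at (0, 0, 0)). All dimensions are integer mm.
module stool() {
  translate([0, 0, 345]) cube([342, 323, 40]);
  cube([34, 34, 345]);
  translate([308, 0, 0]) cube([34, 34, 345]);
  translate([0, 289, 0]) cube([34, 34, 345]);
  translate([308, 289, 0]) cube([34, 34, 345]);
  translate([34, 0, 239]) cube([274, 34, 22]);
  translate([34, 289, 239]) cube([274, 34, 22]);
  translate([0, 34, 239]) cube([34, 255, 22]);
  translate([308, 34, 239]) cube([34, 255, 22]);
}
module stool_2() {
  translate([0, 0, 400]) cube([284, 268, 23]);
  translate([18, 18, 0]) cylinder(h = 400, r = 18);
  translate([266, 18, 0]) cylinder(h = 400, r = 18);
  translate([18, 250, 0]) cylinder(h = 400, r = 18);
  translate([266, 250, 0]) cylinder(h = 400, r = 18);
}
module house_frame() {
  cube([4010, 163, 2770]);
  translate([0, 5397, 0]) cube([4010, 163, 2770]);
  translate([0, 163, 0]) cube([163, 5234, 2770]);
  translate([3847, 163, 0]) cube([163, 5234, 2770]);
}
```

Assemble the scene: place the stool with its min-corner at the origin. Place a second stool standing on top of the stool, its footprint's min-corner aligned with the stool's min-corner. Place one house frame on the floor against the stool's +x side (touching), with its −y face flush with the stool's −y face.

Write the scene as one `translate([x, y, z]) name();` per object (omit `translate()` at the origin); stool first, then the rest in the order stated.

stool();
translate([0, 0, 385]) stool_2();
translate([342, 0, 0]) house_frame();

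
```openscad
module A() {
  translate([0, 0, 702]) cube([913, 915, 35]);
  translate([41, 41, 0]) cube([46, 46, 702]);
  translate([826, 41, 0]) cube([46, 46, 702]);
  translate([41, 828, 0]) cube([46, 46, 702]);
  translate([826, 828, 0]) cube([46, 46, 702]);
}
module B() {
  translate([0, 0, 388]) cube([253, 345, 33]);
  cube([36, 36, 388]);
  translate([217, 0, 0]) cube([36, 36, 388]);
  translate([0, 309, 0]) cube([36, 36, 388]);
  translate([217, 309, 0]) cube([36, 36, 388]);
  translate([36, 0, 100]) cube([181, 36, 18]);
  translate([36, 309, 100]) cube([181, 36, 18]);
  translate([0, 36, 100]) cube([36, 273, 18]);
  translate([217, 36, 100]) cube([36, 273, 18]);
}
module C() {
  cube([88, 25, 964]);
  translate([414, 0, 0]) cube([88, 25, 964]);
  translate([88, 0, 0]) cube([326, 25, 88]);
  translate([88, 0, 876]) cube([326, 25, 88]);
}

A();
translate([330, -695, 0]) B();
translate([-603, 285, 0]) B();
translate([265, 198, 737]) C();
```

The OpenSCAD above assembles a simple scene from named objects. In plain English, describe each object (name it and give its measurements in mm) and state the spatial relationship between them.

A is a table: top 913 mm (x) × 915 mm (y), 35 mm thick, upper face at z = 737 mm, on four 46×46 mm square legs, each inset 41 mm from the nearest pair of top edges, running from z = 0 to the bottom of the top.

B is a simple wooden stool: a rectangular seat 253 mm (x) by 345 mm (y), 33 mm thick, top face at z = 421 mm, on four square legs, each 36×36 mm in cross-section. The legs rest on z = 0, each flush with a corner of the seat. Four stretchers, 36 mm wide and 18 mm tall, connect adjacent legs with their undersides at z = 100 mm, each running between the inner faces of the legs it joins and aligned with the legs' outer faces on the other axis.

C is a picture frame with a 326×788 mm rectangular opening (x by z) and a uniform 88 mm border on every side. Frame depth is 25 mm along y. It is built from two vertical stiles running the full outside height and two horizontal rails spanning the gap between the stiles.

Two stools sit around the table at the −y, −x sides. The picture frame is on top of the table.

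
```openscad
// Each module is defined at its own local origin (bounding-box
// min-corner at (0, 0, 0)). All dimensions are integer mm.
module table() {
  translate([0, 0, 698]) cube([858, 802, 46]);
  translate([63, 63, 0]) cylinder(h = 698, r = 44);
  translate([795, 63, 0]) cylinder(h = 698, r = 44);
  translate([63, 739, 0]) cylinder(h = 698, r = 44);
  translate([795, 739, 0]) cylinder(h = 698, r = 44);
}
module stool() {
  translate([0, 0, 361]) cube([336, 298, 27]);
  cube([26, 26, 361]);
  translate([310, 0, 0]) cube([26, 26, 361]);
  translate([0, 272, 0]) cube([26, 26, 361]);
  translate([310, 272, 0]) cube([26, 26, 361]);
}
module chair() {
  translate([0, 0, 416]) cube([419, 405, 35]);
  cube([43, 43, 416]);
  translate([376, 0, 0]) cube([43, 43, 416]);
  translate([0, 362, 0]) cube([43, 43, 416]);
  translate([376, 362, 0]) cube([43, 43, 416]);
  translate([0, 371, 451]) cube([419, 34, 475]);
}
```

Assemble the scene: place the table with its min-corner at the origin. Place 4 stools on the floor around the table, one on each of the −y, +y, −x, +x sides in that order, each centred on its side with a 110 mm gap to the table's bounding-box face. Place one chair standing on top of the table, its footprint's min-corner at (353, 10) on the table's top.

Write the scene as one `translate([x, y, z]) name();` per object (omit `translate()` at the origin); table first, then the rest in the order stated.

table();
translate([261, -408, 0]) stool();
translate([261, 912, 0]) stool();
translate([-446, 252, 0]) stool();
translate([968, 252, 0]) stool();
translate([353, 10, 744]) chair();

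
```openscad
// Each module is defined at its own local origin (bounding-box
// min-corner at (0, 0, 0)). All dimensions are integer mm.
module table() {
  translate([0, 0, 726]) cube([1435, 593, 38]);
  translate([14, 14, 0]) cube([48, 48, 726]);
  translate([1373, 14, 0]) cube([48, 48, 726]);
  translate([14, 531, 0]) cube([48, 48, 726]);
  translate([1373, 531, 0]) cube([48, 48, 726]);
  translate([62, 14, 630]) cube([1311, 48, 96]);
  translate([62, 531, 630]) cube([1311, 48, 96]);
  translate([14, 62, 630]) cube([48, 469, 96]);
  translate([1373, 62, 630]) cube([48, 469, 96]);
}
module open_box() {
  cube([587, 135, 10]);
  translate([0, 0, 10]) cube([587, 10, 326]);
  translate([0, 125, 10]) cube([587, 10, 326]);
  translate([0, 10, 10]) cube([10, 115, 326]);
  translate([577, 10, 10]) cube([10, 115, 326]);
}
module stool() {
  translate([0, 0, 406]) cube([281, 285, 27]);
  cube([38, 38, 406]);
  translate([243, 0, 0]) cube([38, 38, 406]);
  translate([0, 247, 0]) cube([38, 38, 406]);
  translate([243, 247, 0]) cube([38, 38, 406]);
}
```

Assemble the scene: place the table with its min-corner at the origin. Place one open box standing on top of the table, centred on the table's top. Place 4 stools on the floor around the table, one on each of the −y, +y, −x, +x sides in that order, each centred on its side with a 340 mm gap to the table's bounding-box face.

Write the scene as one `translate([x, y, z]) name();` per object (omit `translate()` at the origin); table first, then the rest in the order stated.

table();
translate([424, 229, 764]) open_box();
translate([577, -625, 0]) stool();
translate([577, 933, 0]) stool();
translate([-621, 154, 0]) stool();
translate([1775, 154, 0]) stool();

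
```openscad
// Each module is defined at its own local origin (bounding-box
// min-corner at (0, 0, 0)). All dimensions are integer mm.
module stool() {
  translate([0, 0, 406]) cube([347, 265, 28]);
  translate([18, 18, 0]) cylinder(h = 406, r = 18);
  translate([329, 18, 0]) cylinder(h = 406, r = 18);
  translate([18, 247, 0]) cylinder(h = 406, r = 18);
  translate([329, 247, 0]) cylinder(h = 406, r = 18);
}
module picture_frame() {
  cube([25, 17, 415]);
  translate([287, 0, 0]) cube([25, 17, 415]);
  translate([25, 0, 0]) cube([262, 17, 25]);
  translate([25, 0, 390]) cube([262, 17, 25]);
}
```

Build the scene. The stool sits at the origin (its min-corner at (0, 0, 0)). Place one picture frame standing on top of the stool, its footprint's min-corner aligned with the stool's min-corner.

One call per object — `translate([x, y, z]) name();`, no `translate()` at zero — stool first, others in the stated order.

stool();
translate([0, 0, 434]) picture_frame();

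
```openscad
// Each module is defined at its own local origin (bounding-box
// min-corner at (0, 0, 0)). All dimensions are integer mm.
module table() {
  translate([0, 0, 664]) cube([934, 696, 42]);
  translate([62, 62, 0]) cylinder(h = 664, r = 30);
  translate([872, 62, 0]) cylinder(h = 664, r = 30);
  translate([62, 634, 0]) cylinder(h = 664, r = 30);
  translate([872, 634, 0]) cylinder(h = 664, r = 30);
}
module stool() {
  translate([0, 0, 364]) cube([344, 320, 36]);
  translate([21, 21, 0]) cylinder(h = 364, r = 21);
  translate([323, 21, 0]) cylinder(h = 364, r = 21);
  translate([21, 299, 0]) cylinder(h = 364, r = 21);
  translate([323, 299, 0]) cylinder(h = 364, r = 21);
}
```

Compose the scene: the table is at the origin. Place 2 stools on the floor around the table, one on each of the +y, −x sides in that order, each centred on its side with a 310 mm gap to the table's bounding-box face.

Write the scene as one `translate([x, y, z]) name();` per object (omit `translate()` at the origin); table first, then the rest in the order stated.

table();
translate([295, 1006, 0]) stool();
translate([-654, 188, 0]) stool();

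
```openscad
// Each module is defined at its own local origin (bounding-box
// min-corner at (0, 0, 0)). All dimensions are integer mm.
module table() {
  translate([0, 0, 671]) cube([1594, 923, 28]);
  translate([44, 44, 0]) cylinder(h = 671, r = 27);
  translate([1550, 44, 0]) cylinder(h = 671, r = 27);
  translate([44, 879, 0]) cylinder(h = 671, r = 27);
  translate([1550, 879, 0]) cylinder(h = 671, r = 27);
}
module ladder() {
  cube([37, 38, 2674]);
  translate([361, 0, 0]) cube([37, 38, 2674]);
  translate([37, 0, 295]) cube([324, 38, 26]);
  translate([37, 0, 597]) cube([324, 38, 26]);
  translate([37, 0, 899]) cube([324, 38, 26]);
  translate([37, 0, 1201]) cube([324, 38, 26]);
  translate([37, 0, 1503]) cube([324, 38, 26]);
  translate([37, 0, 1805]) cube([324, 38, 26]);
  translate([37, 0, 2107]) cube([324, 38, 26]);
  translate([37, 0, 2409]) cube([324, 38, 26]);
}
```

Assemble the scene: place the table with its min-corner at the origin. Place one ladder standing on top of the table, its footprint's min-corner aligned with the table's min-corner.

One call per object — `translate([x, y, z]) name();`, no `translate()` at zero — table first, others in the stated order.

table();
translate([0, 0, 699]) ladder();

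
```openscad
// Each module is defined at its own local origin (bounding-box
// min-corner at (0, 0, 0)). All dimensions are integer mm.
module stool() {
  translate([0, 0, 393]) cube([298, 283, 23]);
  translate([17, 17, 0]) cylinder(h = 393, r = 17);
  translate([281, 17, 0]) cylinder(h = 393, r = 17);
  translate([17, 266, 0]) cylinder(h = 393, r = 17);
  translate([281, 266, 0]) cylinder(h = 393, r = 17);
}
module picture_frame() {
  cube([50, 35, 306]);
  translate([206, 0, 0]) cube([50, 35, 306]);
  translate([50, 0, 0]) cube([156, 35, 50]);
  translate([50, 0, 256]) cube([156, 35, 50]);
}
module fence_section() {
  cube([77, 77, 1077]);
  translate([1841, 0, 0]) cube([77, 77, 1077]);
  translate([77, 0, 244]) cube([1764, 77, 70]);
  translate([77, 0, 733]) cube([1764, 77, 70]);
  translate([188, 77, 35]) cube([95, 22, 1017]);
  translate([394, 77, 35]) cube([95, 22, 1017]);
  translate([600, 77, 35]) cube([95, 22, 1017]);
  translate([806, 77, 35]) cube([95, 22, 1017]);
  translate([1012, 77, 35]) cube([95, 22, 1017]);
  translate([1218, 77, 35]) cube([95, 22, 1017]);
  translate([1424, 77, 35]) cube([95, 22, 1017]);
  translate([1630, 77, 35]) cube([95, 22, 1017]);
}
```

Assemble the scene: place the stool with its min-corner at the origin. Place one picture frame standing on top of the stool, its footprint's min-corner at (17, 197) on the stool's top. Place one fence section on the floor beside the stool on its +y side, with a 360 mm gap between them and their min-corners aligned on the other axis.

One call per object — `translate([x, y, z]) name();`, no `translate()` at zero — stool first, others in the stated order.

stool();
translate([17, 197, 416]) picture_frame();
translate([0, 643, 0]) fence_section();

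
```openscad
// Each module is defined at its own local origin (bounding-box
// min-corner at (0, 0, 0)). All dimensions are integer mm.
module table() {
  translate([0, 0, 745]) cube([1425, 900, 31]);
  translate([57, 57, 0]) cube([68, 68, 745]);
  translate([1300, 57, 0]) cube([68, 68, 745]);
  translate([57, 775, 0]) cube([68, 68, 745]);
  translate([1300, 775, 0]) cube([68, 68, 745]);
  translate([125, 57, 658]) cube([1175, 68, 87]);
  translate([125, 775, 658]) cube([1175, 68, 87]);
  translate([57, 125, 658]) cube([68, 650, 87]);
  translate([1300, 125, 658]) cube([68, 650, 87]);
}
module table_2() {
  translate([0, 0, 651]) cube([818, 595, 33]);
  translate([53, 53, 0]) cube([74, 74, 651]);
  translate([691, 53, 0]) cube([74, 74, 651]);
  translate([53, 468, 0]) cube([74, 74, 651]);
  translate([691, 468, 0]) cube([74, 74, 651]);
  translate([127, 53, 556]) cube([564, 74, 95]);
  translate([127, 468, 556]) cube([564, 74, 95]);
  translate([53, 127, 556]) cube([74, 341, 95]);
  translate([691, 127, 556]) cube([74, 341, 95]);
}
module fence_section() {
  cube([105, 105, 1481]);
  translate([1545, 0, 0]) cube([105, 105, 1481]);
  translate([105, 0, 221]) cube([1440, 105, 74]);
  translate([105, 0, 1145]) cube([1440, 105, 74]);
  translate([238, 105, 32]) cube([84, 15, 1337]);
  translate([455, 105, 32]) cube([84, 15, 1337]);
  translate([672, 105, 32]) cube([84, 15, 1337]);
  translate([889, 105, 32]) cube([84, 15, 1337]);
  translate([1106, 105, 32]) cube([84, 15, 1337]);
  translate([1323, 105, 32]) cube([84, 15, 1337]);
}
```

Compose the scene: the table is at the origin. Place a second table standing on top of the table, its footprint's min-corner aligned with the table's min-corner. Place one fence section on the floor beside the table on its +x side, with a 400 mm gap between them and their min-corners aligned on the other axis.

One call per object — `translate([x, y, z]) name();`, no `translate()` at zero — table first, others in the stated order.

table();
translate([0, 0, 776]) table_2();
translate([1825, 0, 0]) fence_section();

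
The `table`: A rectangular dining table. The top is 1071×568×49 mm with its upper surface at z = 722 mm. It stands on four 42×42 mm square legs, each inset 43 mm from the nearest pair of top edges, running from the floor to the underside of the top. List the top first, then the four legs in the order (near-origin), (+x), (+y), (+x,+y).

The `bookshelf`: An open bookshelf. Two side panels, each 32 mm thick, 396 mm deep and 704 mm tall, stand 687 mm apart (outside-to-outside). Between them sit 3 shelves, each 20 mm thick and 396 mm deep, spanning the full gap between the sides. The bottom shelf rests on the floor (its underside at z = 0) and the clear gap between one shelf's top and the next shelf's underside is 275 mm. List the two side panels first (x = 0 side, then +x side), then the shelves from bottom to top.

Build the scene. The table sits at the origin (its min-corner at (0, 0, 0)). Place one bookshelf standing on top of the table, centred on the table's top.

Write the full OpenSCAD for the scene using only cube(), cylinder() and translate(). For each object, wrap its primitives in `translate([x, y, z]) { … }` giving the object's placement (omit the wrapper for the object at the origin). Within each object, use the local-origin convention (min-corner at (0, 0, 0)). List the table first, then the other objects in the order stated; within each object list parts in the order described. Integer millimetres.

translate([0, 0, 673]) cube([1071, 568, 49]);
translate([43, 43, 0]) cube([42, 42, 673]);
translate([986, 43, 0]) cube([42, 42, 673]);
translate([43, 483, 0]) cube([42, 42, 673]);
translate([986, 483, 0]) cube([42, 42, 673]);
translate([192, 86, 722]) {
  cube([32, 396, 704]);
  translate([655, 0, 0]) cube([32, 396, 704]);
  translate([32, 0, 0]) cube([623, 396, 20]);
  translate([32, 0, 295]) cube([623, 396, 20]);
  translate([32, 0, 590]) cube([623, 396, 20]);
}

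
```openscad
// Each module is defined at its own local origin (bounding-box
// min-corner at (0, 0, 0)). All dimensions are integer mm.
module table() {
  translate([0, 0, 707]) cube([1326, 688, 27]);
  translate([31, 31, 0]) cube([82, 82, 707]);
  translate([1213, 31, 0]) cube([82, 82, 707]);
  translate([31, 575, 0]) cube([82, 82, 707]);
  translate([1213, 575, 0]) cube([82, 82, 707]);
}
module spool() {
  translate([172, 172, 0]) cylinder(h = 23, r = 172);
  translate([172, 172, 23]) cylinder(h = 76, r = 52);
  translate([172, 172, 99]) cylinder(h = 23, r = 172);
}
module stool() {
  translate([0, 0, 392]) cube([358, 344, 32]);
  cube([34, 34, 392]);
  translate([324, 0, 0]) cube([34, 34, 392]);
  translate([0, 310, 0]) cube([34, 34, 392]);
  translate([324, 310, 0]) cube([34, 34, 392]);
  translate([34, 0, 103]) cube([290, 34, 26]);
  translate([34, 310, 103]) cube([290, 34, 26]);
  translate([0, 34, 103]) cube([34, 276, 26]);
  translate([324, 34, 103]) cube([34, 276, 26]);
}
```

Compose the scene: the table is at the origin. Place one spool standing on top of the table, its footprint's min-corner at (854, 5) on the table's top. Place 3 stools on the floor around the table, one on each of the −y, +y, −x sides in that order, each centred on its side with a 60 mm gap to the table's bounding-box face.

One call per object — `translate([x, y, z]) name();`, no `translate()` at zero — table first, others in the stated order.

table();
translate([854, 5, 734]) spool();
translate([484, -404, 0]) stool();
translate([484, 748, 0]) stool();
translate([-418, 172, 0]) stool();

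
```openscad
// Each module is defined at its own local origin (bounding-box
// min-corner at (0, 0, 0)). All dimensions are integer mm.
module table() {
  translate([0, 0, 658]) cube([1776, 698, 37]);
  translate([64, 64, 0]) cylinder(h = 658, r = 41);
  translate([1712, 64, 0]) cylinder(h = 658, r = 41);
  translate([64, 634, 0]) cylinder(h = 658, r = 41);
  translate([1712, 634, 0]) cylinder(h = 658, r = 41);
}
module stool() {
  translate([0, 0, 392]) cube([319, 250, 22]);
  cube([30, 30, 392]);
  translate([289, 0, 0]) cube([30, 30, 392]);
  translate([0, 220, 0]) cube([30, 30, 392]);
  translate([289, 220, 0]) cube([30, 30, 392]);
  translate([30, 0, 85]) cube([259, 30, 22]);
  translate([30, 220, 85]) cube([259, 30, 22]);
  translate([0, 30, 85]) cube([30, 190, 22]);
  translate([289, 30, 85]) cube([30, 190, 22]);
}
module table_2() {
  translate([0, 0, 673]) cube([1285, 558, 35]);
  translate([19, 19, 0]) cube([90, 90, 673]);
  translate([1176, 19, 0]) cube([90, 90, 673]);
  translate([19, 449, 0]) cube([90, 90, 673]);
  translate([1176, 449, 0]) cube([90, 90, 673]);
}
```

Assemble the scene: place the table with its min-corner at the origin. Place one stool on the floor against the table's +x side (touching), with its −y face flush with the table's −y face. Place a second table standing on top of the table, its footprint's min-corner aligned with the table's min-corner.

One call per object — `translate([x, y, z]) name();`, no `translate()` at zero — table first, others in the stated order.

table();
translate([1776, 0, 0]) stool();
translate([0, 0, 695]) table_2();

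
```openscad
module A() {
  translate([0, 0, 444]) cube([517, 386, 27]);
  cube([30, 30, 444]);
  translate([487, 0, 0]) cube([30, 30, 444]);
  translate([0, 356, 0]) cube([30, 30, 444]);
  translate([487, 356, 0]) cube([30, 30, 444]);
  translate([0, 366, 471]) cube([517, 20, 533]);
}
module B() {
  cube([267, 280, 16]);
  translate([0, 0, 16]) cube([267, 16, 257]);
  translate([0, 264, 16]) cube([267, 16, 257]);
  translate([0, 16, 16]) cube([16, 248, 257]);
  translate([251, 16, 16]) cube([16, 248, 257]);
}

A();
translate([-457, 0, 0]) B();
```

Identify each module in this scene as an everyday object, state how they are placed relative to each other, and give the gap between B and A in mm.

A is a chair. B is an open box. The open box is on the floor beside the chair on its −x side. The gap between the open box and the chair is 190 mm.

The open box's nearest face is 190 mm from the chair's −x face.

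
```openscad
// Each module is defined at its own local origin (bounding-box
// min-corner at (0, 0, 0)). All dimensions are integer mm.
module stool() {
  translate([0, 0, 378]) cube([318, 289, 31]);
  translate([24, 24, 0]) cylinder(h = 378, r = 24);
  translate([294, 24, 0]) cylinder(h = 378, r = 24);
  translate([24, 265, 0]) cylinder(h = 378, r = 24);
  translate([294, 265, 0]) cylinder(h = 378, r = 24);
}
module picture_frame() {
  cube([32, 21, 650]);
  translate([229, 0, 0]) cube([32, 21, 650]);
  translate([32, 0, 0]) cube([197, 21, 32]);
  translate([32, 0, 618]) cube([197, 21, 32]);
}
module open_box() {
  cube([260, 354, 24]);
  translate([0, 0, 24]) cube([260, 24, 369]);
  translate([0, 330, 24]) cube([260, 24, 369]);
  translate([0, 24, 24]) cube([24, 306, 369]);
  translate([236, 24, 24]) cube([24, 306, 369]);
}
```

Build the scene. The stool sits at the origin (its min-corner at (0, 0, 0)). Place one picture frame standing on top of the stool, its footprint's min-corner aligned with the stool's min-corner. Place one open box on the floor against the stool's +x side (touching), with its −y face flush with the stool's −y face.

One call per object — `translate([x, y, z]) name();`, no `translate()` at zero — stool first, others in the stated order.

stool();
translate([0, 0, 409]) picture_frame();
translate([318, 0, 0]) open_box();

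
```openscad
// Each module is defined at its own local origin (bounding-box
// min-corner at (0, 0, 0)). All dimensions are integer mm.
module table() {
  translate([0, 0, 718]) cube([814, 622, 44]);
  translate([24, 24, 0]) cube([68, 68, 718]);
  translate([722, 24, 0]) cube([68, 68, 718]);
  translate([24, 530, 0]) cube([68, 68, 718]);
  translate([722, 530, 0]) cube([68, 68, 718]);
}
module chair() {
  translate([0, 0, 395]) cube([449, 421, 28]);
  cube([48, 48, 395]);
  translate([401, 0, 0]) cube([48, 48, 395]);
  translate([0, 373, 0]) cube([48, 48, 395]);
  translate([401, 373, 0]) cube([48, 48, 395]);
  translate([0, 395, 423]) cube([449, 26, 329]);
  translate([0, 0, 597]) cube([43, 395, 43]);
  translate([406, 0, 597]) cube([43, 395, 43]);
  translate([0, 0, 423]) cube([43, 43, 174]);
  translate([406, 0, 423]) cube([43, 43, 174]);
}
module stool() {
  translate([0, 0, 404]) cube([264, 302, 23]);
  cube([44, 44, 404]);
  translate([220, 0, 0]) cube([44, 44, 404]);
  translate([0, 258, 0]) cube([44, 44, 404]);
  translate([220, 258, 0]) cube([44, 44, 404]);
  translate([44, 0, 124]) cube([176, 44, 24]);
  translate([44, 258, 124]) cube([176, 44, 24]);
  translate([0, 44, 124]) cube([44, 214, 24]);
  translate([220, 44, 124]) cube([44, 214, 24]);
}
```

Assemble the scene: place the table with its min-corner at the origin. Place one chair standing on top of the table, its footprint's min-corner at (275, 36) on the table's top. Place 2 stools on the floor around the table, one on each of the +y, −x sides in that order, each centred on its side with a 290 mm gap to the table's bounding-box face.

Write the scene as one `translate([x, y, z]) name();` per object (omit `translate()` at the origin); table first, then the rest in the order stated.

table();
translate([275, 36, 762]) chair();
translate([275, 912, 0]) stool();
translate([-554, 160, 0]) stool();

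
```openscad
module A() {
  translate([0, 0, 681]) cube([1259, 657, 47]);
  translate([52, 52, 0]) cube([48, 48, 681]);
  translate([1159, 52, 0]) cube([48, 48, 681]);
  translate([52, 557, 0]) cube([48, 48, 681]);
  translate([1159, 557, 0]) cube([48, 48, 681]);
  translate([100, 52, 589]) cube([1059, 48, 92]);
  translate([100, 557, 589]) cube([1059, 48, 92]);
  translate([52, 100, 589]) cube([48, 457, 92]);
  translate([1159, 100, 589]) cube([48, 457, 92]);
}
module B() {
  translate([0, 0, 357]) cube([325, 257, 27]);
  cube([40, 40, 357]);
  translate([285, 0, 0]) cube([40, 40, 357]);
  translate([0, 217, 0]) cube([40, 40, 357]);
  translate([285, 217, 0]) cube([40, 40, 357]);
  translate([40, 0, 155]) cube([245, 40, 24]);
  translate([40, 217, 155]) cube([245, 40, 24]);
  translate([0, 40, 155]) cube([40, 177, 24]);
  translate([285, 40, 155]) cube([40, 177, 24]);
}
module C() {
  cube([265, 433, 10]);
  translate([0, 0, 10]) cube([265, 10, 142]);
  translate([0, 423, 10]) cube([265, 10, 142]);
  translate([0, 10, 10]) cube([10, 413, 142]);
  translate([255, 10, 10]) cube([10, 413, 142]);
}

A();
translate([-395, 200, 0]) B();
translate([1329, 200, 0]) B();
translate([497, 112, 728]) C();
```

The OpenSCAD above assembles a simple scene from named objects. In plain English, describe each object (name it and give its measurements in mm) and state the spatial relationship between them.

A is a table: top 1259 mm (x) × 657 mm (y), 47 mm thick, upper face at z = 728 mm, on four 48×48 mm square legs, each inset 52 mm from the nearest pair of top edges, running from z = 0 to the bottom of the top. Four apron rails, 48 mm thick and 92 mm tall, run between adjacent legs with their top edges flush with the underside of the top and their outer faces flush with the legs' outer faces.

B is a four-legged stool. The seat is a 325×257×27 mm slab whose top surface is at z = 384 mm; four square legs, each 40×40 mm in cross-section, run from the floor (z = 0) to the underside of the seat, each flush with a corner of the seat. Four stretchers, 40 mm wide and 24 mm tall, connect adjacent legs with their undersides at z = 155 mm, each running between the inner faces of the legs it joins and aligned with the legs' outer faces on the other axis.

C is an open storage box with external size 265×433×152 mm and wall thickness 10 mm (the base is also 10 mm thick). The base covers the whole footprint; the four walls stand on the base, with the y-facing walls full-width and the x-facing walls fitting between their inner faces.

Two stools sit around the table at the −x, +x sides. The open box is on top of the table, centred.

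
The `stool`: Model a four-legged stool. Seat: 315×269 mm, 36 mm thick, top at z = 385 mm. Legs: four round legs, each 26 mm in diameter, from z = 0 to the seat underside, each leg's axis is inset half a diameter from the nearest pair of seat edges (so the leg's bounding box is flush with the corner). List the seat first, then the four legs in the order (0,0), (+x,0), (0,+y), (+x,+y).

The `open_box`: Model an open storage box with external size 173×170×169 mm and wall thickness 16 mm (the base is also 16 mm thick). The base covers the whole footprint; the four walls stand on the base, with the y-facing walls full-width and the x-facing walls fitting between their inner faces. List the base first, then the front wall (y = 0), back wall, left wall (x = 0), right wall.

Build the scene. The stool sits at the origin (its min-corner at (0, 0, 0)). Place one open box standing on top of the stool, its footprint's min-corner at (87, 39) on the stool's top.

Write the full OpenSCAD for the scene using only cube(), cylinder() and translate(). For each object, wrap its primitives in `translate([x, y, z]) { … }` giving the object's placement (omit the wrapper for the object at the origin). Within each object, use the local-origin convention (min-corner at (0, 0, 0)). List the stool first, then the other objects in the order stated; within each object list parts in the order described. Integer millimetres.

translate([0, 0, 349]) cube([315, 269, 36]);
translate([13, 13, 0]) cylinder(h = 349, r = 13);
translate([302, 13, 0]) cylinder(h = 349, r = 13);
translate([13, 256, 0]) cylinder(h = 349, r = 13);
translate([302, 256, 0]) cylinder(h = 349, r = 13);
translate([87, 39, 385]) {
  cube([173, 170, 16]);
  translate([0, 0, 16]) cube([173, 16, 153]);
  translate([0, 154, 16]) cube([173, 16, 153]);
  translate([0, 16, 16]) cube([16, 138, 153]);
  translate([157, 16, 16]) cube([16, 138, 153]);
}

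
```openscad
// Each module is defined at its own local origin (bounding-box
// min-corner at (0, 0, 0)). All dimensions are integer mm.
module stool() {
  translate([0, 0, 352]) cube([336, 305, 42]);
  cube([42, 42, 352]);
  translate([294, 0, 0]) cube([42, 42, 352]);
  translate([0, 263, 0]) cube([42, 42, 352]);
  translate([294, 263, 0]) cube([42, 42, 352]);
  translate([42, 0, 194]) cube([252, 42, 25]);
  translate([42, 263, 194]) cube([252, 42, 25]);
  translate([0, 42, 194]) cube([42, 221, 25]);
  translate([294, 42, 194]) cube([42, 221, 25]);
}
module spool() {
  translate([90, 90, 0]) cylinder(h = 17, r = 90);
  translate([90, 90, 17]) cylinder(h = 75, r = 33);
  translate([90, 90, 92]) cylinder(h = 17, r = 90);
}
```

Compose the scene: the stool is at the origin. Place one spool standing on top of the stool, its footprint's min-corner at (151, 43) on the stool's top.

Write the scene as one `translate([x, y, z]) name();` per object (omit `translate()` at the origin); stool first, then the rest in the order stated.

stool();
translate([151, 43, 394]) spool();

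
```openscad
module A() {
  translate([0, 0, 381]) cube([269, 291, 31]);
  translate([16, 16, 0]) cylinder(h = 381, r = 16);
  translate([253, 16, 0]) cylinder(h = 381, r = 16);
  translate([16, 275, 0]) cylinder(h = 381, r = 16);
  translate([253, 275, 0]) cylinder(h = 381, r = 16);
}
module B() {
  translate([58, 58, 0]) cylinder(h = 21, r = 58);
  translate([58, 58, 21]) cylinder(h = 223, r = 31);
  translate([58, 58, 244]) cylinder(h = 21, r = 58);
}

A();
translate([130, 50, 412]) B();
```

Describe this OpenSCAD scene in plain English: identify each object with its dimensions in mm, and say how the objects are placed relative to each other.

A is a four-legged stool. The seat is a 269×291×31 mm slab whose top surface is at z = 412 mm; four round legs, each 32 mm in diameter, run from the floor (z = 0) to the underside of the seat, each leg's axis is inset half a diameter from the nearest pair of seat edges (so the leg's bounding box is flush with the corner).

B is a spool: two coaxial disc flanges of radius 58 mm and thickness 21 mm, joined by a core cylinder of radius 31 mm and height 223 mm. The lower flange rests on z = 0 and the three cylinders share a vertical axis.

The spool is on top of the stool.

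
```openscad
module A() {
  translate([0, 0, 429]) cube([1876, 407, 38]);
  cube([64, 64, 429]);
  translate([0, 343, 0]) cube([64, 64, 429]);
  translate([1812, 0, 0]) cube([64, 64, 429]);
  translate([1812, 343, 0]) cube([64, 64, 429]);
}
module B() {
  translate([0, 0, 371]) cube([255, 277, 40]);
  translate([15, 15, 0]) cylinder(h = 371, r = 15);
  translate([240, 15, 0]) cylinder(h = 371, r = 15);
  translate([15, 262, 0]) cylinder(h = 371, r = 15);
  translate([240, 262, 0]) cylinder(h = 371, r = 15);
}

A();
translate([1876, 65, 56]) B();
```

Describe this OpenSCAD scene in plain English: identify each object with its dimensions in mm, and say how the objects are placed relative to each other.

A is a long wooden bench with a 1876 mm (x) × 407 mm (y) seat, 38 mm thick, its top surface 467 mm above the floor. Four 64 mm square legs at the seat corners, flush with the edges, run from z = 0 to the seat underside.

B is a four-legged stool. The seat is a 255×277×40 mm slab whose top surface is at z = 411 mm; four round legs, each 30 mm in diameter, run from the floor (z = 0) to the underside of the seat, each leg's axis is inset half a diameter from the nearest pair of seat edges (so the leg's bounding box is flush with the corner).

The stool is beside the bench with their tops flush at z = 467.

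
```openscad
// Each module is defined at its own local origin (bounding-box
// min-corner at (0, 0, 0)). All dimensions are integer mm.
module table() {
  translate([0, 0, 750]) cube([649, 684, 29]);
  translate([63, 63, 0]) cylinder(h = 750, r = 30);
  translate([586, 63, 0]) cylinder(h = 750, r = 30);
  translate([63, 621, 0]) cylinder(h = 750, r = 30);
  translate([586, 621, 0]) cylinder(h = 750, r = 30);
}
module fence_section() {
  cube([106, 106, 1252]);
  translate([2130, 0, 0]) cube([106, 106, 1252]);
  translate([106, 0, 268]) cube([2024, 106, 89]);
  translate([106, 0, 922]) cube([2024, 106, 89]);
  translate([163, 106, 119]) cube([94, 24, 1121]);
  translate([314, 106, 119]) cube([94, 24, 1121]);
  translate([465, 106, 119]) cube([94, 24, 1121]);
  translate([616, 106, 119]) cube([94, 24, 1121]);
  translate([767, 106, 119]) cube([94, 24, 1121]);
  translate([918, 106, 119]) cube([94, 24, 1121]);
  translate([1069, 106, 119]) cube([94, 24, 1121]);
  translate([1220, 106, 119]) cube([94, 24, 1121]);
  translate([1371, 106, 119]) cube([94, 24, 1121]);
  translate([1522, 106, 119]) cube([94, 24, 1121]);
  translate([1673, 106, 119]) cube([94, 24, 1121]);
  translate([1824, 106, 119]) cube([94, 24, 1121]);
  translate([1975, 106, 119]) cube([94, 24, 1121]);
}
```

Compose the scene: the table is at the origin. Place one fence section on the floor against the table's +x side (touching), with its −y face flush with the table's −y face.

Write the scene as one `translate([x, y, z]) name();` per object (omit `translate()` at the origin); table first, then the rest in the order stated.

table();
translate([649, 0, 0]) fence_section();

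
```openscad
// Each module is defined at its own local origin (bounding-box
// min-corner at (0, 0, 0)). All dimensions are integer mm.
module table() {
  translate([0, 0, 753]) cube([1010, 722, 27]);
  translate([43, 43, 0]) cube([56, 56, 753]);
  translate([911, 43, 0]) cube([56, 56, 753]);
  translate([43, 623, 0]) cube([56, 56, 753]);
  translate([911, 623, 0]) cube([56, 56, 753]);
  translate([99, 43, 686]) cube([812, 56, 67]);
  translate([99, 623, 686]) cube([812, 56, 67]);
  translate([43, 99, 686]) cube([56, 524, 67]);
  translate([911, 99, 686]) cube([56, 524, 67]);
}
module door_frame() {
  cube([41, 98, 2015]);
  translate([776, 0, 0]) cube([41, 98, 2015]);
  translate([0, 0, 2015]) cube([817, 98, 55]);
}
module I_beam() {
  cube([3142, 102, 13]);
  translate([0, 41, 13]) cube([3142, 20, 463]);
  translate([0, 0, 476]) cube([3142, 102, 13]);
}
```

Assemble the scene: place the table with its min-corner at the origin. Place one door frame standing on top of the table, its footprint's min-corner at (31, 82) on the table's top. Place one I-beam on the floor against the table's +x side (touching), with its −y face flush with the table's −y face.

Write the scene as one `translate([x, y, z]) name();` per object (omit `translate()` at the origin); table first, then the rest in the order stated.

table();
translate([31, 82, 780]) door_frame();
translate([1010, 0, 0]) I_beam();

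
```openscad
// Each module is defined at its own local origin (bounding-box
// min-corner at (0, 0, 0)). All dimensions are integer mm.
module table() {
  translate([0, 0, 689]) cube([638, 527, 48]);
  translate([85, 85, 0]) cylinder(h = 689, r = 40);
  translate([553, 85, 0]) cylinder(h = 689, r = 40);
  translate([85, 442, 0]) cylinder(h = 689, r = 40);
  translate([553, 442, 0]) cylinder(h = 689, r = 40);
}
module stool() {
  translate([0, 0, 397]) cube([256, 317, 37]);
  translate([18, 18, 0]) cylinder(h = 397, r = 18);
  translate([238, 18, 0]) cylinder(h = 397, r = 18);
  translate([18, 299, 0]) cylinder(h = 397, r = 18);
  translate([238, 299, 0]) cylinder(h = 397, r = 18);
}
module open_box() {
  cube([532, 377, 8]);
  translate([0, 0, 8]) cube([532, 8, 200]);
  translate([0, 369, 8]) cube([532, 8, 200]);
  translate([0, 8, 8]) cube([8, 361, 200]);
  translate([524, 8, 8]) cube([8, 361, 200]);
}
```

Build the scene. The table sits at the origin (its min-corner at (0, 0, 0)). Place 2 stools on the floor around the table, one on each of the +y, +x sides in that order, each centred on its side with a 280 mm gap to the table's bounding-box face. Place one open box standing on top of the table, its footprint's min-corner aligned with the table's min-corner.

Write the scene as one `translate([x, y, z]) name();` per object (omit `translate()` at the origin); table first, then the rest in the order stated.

table();
translate([191, 807, 0]) stool();
translate([918, 105, 0]) stool();
translate([0, 0, 737]) open_box();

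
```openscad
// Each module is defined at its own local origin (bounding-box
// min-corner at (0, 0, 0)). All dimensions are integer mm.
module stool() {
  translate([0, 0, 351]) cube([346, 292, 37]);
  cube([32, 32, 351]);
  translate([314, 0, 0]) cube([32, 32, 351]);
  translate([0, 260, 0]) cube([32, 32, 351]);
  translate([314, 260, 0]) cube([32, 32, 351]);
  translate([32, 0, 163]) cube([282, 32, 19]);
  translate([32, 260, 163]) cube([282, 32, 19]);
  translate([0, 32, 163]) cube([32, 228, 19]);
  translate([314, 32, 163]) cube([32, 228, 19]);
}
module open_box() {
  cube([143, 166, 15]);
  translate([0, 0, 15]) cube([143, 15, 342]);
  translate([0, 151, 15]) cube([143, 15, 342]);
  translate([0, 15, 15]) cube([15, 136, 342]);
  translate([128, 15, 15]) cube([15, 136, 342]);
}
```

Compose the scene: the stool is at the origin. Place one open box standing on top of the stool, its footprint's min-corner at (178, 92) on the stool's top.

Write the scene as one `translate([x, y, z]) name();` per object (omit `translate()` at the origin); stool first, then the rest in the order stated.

stool();
translate([178, 92, 388]) open_box();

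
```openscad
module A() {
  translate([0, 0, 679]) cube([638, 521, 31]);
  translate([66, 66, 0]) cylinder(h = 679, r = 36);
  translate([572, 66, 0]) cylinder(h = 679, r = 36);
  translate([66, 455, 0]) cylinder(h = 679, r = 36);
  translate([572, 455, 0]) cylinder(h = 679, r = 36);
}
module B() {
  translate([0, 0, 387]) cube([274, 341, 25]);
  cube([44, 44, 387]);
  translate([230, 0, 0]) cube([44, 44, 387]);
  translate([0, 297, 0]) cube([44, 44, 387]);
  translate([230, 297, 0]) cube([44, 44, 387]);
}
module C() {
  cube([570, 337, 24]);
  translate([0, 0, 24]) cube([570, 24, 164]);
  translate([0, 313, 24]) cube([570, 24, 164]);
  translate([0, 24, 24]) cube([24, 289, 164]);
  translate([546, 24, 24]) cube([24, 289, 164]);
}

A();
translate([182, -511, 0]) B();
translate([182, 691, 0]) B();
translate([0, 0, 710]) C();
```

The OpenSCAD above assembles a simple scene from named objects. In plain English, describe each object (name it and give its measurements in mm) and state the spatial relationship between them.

A is a table with a 638×521 mm rectangular top, 31 mm thick, top surface at z = 710 mm, supported by four round legs of 72 mm diameter, each leg's bounding box inset 30 mm from the nearest pair of top edges, running from the floor.

B is a four-legged stool. The seat is a 274×341×25 mm slab whose top surface is at z = 412 mm; four square legs, each 44×44 mm in cross-section, run from the floor (z = 0) to the underside of the seat, each flush with a corner of the seat.

C is an open-topped rectangular box: outside dimensions 570×337×188 mm, with a uniform wall and base thickness of 24 mm. The base is a full 570×337 slab on the floor; four walls sit on top of the base. The front and back walls (the −y and +y sides) span the full width; the two side walls fit between them.

Two stools sit around the table at the −y, +y sides. The open box is on top of the table.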